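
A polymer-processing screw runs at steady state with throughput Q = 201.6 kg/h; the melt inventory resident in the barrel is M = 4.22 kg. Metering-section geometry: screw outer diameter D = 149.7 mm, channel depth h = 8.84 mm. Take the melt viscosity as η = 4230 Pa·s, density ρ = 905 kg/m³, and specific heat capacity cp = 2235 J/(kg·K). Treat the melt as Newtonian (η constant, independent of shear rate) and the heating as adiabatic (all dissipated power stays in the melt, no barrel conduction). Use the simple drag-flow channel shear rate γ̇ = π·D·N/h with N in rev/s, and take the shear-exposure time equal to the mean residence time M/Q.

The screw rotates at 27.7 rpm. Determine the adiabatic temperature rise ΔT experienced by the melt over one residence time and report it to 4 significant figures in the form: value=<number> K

value=95.07 K

Throughput in SI: Q_s = 201.6 kg/h ÷ 3600 s/h = 0.056 kg/s
Mean residence time: t_res = M/Q_s = 4.22 kg / 0.056 kg/s = 75.3571 s
Convert to SI: D = 0.1497 m, h = 0.00884 m, N = 27.7/60 = 0.461667 rev/s
Shear rate: γ̇ = πDN/h = π·0.1497·0.461667/0.00884 = 24.5611 s⁻¹
Adiabatic rise: ΔT = η γ̇² t_res / (ρ cp) = 4230·(24.5611)²·75.3571 / (905·2235) = 95.068 K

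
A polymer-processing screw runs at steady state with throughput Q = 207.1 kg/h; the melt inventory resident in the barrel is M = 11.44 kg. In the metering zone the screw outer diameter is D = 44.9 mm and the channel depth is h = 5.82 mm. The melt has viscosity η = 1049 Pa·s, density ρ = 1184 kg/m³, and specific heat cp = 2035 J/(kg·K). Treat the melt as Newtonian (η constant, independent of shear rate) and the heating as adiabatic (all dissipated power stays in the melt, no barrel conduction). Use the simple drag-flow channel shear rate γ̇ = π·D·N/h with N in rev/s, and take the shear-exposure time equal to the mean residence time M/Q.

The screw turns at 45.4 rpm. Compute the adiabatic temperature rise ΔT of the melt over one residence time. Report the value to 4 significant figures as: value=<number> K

value=29.12 K

Q_s = Q / 3600 = 207.1 / 3600 = 0.0575278 kg/s
t_res = M / Q_s = 11.44 ÷ 0.0575278 = 198.86 s
Convert to SI: D = 0.0449 m, h = 0.00582 m, N = 45.4/60 = 0.756667 rev/s
γ̇ = π D N / h = (π)(0.0449)(0.756667) / 0.00582 = 18.3391 s⁻¹
ΔT = η·γ̇²·t_res / (ρ·cp) = 1049 · (18.3391)² · 198.86 / (1184 · 2035) = 29.1181 K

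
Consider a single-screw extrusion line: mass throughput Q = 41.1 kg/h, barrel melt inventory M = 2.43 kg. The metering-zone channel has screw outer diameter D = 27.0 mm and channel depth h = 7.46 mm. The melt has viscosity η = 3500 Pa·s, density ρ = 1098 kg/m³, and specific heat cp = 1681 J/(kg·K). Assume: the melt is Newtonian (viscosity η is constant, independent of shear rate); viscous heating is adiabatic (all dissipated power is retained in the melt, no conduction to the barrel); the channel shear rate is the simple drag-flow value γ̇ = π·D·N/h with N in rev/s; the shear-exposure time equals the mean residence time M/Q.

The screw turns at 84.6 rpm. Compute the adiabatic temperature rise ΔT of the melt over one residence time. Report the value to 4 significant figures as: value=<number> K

value=103.7 K

Convert throughput: Q = 41.1 kg/h = 41.1/3600 = 0.0114167 kg/s
t_res = M / Q_s = 2.43 / 0.0114167 = 212.847 s
Geometry in metres: D = 27.0 mm → 0.027 m, h = 7.46 mm → 0.00746 m; screw speed N = 84.6 rpm = 1.41 rev/s
Shear rate: γ̇ = πDN/h = π·0.027·1.41/0.00746 = 16.0322 s⁻¹
ΔT = η·γ̇²·t_res / (ρ·cp) = 3500 · (16.0322)² · 212.847 / (1098 · 1681) = 103.742 K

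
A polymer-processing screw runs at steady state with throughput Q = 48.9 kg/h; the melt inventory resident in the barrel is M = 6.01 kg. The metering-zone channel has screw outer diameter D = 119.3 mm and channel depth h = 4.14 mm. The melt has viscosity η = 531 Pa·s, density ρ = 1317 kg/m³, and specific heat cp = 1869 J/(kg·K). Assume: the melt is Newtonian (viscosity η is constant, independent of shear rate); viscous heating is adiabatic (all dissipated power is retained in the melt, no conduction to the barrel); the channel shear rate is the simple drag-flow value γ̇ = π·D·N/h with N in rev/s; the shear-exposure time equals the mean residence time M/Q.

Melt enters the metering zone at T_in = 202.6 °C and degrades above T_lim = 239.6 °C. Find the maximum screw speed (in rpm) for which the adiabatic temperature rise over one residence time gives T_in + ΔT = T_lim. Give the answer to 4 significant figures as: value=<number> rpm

Convert throughput: Q = 48.9 kg/h = 48.9/3600 = 0.0135833 kg/s
t_res = M / Q_s = 6.01 / 0.0135833 = 442.454 s
Geometry in SI: D = 119.3 mm → 0.1193 m, h = 4.14 mm → 0.00414 m
Allowable rise: ΔT_a = T_lim − T_in = 239.6 − 202.6 = 37 K
γ̇_max² = ΔT_a·ρ·cp/(η·t_res) = 37·1317·1869/(531·442.454) = 387.645 s⁻²
γ̇_max = sqrt(387.645) = 19.6887 s⁻¹
Solve γ̇ = πDN/h for N: N_max = γ̇_max·h/(π·D) = 19.6887 × 0.00414 / (π × 0.1193) = 0.217484 rev/s = 13.049 rpm

value=13.05 rpm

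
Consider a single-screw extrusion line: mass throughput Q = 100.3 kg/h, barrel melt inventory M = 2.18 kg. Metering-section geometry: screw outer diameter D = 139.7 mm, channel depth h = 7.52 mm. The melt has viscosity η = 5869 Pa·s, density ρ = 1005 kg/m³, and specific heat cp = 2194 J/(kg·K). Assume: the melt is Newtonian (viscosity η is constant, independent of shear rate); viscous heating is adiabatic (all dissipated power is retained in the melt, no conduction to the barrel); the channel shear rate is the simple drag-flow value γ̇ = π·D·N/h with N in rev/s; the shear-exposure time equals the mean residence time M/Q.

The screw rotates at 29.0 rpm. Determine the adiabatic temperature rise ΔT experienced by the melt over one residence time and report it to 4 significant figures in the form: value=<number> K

value=165.7 K

Convert throughput: Q = 100.3 kg/h = 100.3/3600 = 0.0278611 kg/s
t_res = M / Q_s = 2.18 / 0.0278611 = 78.2453 s
D = 139.7 mm = 0.1397 m;  h = 7.52 mm = 0.00752 m;  N = 29.0 rpm / 60 = 0.483333 rev/s
γ̇ = π D N / h = (π)(0.1397)(0.483333) / 0.00752 = 28.2082 s⁻¹
Adiabatic rise: ΔT = η γ̇² t_res / (ρ cp) = 5869·(28.2082)²·78.2453 / (1005·2194) = 165.718 K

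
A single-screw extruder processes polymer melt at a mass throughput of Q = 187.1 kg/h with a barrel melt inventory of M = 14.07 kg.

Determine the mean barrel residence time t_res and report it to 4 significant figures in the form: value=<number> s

value=270.7 s

Throughput in SI: Q_s = 187.1 kg/h ÷ 3600 s/h = 0.0519722 kg/s
t_res = M / Q_s = 14.07 ÷ 0.0519722 = 270.722 s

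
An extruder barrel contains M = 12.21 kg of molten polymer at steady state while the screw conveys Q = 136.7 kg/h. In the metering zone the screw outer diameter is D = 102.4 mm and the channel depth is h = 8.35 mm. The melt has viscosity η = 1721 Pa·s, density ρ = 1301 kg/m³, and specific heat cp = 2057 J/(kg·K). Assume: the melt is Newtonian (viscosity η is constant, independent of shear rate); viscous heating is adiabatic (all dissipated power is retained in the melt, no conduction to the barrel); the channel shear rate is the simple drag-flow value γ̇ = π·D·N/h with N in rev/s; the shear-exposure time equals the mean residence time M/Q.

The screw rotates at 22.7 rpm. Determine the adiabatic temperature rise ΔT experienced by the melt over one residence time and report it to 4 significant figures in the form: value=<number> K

Convert throughput: Q = 136.7 kg/h = 136.7/3600 = 0.0379722 kg/s
Mean residence time: t_res = M/Q_s = 12.21 kg / 0.0379722 kg/s = 321.551 s
Convert to SI: D = 0.1024 m, h = 0.00835 m, N = 22.7/60 = 0.378333 rev/s
Shear rate: γ̇ = πDN/h = π·0.1024·0.378333/0.00835 = 14.576 s⁻¹
ΔT = η·γ̇²·t_res / (ρ·cp) = 1721 · (14.576)² · 321.551 / (1301 · 2057) = 43.9334 K

value=43.93 K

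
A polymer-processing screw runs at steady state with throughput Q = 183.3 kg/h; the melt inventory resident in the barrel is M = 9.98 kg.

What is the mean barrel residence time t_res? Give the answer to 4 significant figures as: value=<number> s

value=196.0 s

Q_s = Q / 3600 = 183.3 / 3600 = 0.0509167 kg/s
t_res = M / Q_s = 9.98 / 0.0509167 = 196.007 s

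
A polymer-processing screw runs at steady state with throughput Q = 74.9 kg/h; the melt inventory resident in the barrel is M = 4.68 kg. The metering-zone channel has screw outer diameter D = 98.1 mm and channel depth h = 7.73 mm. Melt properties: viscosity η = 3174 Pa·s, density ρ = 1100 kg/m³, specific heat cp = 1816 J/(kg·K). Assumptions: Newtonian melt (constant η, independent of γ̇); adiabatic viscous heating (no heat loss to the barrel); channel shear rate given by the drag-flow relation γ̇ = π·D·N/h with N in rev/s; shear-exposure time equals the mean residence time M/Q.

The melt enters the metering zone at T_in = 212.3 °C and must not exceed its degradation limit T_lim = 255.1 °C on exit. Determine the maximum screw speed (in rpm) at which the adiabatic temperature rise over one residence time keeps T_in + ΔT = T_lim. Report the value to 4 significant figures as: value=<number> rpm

value=16.47 rpm

Throughput in SI: Q_s = 74.9 kg/h ÷ 3600 s/h = 0.0208056 kg/s
t_res = M / Q_s = 4.68 ÷ 0.0208056 = 224.94 s
D = 98.1 mm = 0.0981 m;  h = 7.73 mm = 0.00773 m
ΔT_a = T_lim − T_in = 255.1 °C − 212.3 °C = 42.8 K
γ̇_max² = ΔT_a·ρ·cp / (η·t_res) = [42.8 × 1100 × 1816] / [3174 × 224.94] = 119.751 s⁻²
γ̇_max = sqrt(119.751) = 10.9431 s⁻¹
Solve γ̇ = πDN/h for N: N_max = γ̇_max·h/(π·D) = 10.9431 × 0.00773 / (π × 0.0981) = 0.274473 rev/s = 16.4684 rpm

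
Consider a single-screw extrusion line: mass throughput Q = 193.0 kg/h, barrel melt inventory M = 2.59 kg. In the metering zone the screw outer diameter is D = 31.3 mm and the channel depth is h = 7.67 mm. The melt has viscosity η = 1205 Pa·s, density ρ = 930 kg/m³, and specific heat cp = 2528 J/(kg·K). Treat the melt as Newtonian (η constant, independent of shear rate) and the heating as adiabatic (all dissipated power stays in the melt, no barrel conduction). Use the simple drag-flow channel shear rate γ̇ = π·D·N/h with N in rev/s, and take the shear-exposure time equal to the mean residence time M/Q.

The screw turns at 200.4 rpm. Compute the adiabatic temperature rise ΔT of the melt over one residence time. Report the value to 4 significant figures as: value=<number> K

value=45.40 K

Q_s = Q / 3600 = 193.0 / 3600 = 0.0536111 kg/s
t_res = M / Q_s = 2.59 / 0.0536111 = 48.3109 s
Convert to SI: D = 0.0313 m, h = 0.00767 m, N = 200.4/60 = 3.34 rev/s
γ̇ = π D N / h = (π)(0.0313)(3.34) / 0.00767 = 42.8199 s⁻¹
Adiabatic rise: ΔT = η γ̇² t_res / (ρ cp) = 1205·(42.8199)²·48.3109 / (930·2528) = 45.4007 K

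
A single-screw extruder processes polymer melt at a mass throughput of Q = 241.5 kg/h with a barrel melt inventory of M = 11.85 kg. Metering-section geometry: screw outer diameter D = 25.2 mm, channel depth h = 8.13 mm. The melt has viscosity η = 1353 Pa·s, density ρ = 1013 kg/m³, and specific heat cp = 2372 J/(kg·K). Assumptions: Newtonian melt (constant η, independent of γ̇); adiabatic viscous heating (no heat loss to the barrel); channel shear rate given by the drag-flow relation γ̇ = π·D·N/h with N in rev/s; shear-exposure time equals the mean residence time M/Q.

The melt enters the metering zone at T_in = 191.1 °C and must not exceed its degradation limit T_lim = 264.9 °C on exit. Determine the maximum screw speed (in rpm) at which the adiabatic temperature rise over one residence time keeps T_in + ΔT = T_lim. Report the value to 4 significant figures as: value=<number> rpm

Convert throughput: Q = 241.5 kg/h = 241.5/3600 = 0.0670833 kg/s
t_res = M / Q_s = 11.85 ÷ 0.0670833 = 176.646 s
Convert to metres: D = 0.0252 m, h = 0.00813 m
ΔT_a = T_lim − T_in = 264.9 °C − 191.1 °C = 73.8 K
Invert ΔT = ηγ̇²t_res/(ρcp) for γ̇: γ̇_max² = ΔT_a ρ cp / (η t_res) = 73.8·1013·2372 / (1353·176.646) = 741.957 s⁻²
γ̇_max = sqrt(741.957) = 27.2389 s⁻¹
N_max = γ̇_max·h / (π·D) = 27.2389 · 0.00813 / (π · 0.0252) = 2.79724 rev/s = 167.834 rpm

value=167.8 rpm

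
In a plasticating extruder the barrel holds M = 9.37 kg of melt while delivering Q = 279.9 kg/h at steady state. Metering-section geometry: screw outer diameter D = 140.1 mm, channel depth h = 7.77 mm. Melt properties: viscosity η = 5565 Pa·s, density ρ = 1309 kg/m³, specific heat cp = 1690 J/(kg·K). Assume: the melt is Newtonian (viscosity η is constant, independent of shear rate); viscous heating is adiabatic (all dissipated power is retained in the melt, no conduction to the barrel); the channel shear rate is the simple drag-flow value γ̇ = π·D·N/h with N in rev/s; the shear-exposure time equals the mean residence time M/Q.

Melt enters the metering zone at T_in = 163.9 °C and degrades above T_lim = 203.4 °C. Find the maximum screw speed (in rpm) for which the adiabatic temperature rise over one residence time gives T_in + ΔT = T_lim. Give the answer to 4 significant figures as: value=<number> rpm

value=12.09 rpm

Throughput in SI: Q_s = 279.9 kg/h ÷ 3600 s/h = 0.07775 kg/s
t_res = M / Q_s = 9.37 / 0.07775 = 120.514 s
D = 140.1 mm = 0.1401 m;  h = 7.77 mm = 0.00777 m
ΔT_a = T_lim − T_in = 203.4 − 163.9 = 39.5 K
γ̇_max² = ΔT_a·ρ·cp/(η·t_res) = 39.5·1309·1690/(5565·120.514) = 130.292 s⁻²
γ̇_max = √130.292 = 11.4146 s⁻¹
N_max = γ̇_max·h / (π·D) = 11.4146 · 0.00777 / (π · 0.1401) = 0.201508 rev/s = 12.0905 rpm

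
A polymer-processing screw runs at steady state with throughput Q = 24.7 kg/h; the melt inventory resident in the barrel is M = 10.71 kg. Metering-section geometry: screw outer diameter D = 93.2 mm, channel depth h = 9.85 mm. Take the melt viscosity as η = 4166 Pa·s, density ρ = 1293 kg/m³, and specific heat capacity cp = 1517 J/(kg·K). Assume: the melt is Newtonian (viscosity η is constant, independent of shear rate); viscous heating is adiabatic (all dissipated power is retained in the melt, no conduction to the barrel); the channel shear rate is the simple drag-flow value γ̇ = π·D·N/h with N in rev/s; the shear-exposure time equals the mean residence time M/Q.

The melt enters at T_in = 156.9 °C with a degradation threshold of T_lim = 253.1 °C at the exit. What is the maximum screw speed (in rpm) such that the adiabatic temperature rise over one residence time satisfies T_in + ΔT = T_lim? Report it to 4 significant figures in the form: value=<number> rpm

Q_s = Q / 3600 = 24.7 / 3600 = 0.00686111 kg/s
t_res = M / Q_s = 10.71 ÷ 0.00686111 = 1560.97 s
Convert to metres: D = 0.0932 m, h = 0.00985 m
ΔT_a = T_lim − T_in = 253.1 − 156.9 = 96.2 K
γ̇_max² = ΔT_a·ρ·cp/(η·t_res) = 96.2·1293·1517/(4166·1560.97) = 29.0165 s⁻²
Take the square root: γ̇_max = √(29.0165) = 5.3867 s⁻¹
N_max = γ̇_max h / (πD) = 5.3867·0.00985/(π·0.0932) = 0.181214 rev/s → ×60 = 10.8729 rpm

value=10.87 rpm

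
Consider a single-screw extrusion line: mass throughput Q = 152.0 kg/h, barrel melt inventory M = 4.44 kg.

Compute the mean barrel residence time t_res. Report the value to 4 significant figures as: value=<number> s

value=105.2 s

Throughput in SI: Q_s = 152.0 kg/h ÷ 3600 s/h = 0.0422222 kg/s
t_res = M / Q_s = 4.44 / 0.0422222 = 105.158 s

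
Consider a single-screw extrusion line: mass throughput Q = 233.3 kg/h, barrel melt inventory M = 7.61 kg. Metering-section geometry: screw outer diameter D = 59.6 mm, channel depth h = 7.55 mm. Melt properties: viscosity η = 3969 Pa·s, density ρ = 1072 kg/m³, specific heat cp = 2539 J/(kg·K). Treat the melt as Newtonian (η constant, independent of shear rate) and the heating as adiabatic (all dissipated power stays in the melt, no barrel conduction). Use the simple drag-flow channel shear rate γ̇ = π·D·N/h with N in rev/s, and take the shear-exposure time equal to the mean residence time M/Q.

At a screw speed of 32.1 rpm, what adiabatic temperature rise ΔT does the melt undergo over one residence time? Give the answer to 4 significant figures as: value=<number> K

Q_s = Q / 3600 = 233.3 / 3600 = 0.0648056 kg/s
t_res = M / Q_s = 7.61 ÷ 0.0648056 = 117.428 s
D = 59.6 mm = 0.0596 m;  h = 7.55 mm = 0.00755 m;  N = 32.1 rpm / 60 = 0.535 rev/s
Shear rate: γ̇ = πDN/h = π·0.0596·0.535/0.00755 = 13.2679 s⁻¹
Adiabatic rise: ΔT = η γ̇² t_res / (ρ cp) = 3969·(13.2679)²·117.428 / (1072·2539) = 30.1441 K

value=30.14 K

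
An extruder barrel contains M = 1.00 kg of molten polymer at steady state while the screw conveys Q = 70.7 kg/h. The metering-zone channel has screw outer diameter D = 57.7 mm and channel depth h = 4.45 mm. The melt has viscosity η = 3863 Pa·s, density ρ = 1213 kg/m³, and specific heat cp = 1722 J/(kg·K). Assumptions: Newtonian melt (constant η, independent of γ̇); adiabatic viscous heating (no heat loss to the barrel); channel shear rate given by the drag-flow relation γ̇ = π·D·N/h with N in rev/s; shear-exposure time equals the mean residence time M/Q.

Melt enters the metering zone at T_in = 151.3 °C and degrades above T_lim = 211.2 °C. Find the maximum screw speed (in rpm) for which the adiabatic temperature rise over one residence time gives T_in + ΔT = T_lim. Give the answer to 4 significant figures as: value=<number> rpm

Convert throughput: Q = 70.7 kg/h = 70.7/3600 = 0.0196389 kg/s
Mean residence time: t_res = M/Q_s = 1.00 kg / 0.0196389 kg/s = 50.9194 s
Geometry in SI: D = 57.7 mm → 0.0577 m, h = 4.45 mm → 0.00445 m
ΔT_a = T_lim − T_in = 211.2 °C − 151.3 °C = 59.9 K
γ̇_max² = ΔT_a·ρ·cp/(η·t_res) = 59.9·1213·1722/(3863·50.9194) = 636.082 s⁻²
γ̇_max = sqrt(636.082) = 25.2207 s⁻¹
N_max = γ̇_max·h / (π·D) = 25.2207 · 0.00445 / (π · 0.0577) = 0.619143 rev/s = 37.1486 rpm

value=37.15 rpm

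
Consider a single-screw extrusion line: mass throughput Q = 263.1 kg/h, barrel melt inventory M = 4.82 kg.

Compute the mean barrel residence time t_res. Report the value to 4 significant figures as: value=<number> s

value=65.95 s

Q_s = Q / 3600 = 263.1 / 3600 = 0.0730833 kg/s
Mean residence time: t_res = M/Q_s = 4.82 kg / 0.0730833 kg/s = 65.9521 s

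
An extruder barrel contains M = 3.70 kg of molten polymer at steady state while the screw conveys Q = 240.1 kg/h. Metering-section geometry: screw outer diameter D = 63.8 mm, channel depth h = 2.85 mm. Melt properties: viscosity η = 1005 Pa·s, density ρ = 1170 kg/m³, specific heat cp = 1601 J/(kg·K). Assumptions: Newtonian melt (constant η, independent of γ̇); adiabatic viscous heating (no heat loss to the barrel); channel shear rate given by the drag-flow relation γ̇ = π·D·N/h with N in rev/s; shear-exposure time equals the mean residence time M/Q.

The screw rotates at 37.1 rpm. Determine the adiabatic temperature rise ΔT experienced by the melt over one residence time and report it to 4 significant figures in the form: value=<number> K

value=56.29 K

Convert throughput: Q = 240.1 kg/h = 240.1/3600 = 0.0666944 kg/s
t_res = M / Q_s = 3.70 ÷ 0.0666944 = 55.4769 s
D = 63.8 mm = 0.0638 m;  h = 2.85 mm = 0.00285 m;  N = 37.1 rpm / 60 = 0.618333 rev/s
γ̇ = π D N / h = (π)(0.0638)(0.618333) / 0.00285 = 43.4859 s⁻¹
ΔT = η·γ̇²·t_res/(ρ·cp) = [1005 × 43.4859² × 55.4769] / [1170 × 1601] = 56.2856 K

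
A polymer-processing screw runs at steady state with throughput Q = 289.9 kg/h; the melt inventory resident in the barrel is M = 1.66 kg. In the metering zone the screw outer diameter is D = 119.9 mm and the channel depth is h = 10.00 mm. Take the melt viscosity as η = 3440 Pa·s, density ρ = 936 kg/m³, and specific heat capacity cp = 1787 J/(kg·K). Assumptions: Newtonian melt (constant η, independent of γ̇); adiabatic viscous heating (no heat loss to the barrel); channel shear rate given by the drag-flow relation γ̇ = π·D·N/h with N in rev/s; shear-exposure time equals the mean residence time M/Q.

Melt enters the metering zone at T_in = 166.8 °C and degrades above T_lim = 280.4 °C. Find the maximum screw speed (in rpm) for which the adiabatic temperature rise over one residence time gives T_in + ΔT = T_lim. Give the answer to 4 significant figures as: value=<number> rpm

value=82.45 rpm

Convert throughput: Q = 289.9 kg/h = 289.9/3600 = 0.0805278 kg/s
Mean residence time: t_res = M/Q_s = 1.66 kg / 0.0805278 kg/s = 20.614 s
Convert to metres: D = 0.1199 m, h = 0.01 m
ΔT_a = T_lim − T_in = 280.4 °C − 166.8 °C = 113.6 K
Invert ΔT = ηγ̇²t_res/(ρcp) for γ̇: γ̇_max² = ΔT_a ρ cp / (η t_res) = 113.6·936·1787 / (3440·20.614) = 2679.53 s⁻²
γ̇_max = √2679.53 = 51.7641 s⁻¹
N_max = γ̇_max h / (πD) = 51.7641·0.01/(π·0.1199) = 1.37423 rev/s → ×60 = 82.4539 rpm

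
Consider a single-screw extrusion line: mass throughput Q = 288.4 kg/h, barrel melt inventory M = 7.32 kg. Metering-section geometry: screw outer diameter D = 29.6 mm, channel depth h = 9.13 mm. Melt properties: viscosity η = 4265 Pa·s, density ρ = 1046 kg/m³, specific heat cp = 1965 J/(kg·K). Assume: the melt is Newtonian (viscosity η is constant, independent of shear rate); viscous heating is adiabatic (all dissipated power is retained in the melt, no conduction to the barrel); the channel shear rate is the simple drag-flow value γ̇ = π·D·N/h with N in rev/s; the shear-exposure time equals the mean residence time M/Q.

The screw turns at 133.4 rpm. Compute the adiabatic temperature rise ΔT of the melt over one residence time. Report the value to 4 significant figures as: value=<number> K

Throughput in SI: Q_s = 288.4 kg/h ÷ 3600 s/h = 0.0801111 kg/s
Mean residence time: t_res = M/Q_s = 7.32 kg / 0.0801111 kg/s = 91.3731 s
Convert to SI: D = 0.0296 m, h = 0.00913 m, N = 133.4/60 = 2.22333 rev/s
γ̇ = π·D·N / h = π · 0.0296 · 2.22333 / 0.00913 = 22.6452 s⁻¹
ΔT = η·γ̇²·t_res / (ρ·cp) = 4265 · (22.6452)² · 91.3731 / (1046 · 1965) = 97.2286 K

value=97.23 K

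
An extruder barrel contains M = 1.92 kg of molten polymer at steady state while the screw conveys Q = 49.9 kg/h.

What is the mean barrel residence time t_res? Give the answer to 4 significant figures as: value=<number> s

value=138.5 s

Convert throughput: Q = 49.9 kg/h = 49.9/3600 = 0.0138611 kg/s
t_res = M / Q_s = 1.92 ÷ 0.0138611 = 138.517 s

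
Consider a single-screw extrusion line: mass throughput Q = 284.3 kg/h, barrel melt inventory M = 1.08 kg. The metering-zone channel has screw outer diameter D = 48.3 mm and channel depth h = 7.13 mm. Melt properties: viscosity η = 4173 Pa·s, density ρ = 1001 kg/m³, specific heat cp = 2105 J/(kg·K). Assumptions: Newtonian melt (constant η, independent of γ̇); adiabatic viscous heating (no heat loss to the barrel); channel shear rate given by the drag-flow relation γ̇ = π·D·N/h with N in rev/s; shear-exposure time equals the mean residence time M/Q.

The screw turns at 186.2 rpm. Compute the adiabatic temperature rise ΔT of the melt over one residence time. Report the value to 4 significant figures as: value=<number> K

Convert throughput: Q = 284.3 kg/h = 284.3/3600 = 0.0789722 kg/s
t_res = M / Q_s = 1.08 ÷ 0.0789722 = 13.6757 s
D = 48.3 mm = 0.0483 m;  h = 7.13 mm = 0.00713 m;  N = 186.2 rpm / 60 = 3.10333 rev/s
Shear rate: γ̇ = πDN/h = π·0.0483·3.10333/0.00713 = 66.0444 s⁻¹
ΔT = η·γ̇²·t_res/(ρ·cp) = [4173 × 66.0444² × 13.6757] / [1001 × 2105] = 118.136 K

value=118.1 K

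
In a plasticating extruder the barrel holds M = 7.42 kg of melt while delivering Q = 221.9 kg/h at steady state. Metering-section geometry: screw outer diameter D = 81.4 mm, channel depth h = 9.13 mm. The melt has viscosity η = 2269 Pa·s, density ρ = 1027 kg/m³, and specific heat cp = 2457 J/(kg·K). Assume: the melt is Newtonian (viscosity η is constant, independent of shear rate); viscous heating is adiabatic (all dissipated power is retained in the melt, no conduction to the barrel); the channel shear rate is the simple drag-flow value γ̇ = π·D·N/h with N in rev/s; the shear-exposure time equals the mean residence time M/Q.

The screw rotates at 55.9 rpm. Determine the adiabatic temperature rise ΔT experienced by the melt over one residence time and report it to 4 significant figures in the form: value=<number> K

value=73.71 K

Q_s = Q / 3600 = 221.9 / 3600 = 0.0616389 kg/s
t_res = M / Q_s = 7.42 / 0.0616389 = 120.379 s
Geometry in metres: D = 81.4 mm → 0.0814 m, h = 9.13 mm → 0.00913 m; screw speed N = 55.9 rpm = 0.931667 rev/s
γ̇ = π D N / h = (π)(0.0814)(0.931667) / 0.00913 = 26.0954 s⁻¹
Adiabatic rise: ΔT = η γ̇² t_res / (ρ cp) = 2269·(26.0954)²·120.379 / (1027·2457) = 73.7116 K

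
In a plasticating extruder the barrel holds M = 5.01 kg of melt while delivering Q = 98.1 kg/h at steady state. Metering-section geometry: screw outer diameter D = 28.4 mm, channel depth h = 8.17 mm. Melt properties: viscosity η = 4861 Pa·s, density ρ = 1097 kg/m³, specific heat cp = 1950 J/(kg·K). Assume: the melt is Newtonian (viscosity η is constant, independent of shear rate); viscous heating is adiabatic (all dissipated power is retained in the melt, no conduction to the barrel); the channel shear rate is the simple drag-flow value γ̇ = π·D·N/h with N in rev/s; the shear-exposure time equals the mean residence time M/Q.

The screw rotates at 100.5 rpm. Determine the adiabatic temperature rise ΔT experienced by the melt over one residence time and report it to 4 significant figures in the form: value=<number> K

Convert throughput: Q = 98.1 kg/h = 98.1/3600 = 0.02725 kg/s
Mean residence time: t_res = M/Q_s = 5.01 kg / 0.02725 kg/s = 183.853 s
Convert to SI: D = 0.0284 m, h = 0.00817 m, N = 100.5/60 = 1.675 rev/s
Shear rate: γ̇ = πDN/h = π·0.0284·1.675/0.00817 = 18.292 s⁻¹
ΔT = η·γ̇²·t_res / (ρ·cp) = 4861 · (18.292)² · 183.853 / (1097 · 1950) = 139.79 K

value=139.8 K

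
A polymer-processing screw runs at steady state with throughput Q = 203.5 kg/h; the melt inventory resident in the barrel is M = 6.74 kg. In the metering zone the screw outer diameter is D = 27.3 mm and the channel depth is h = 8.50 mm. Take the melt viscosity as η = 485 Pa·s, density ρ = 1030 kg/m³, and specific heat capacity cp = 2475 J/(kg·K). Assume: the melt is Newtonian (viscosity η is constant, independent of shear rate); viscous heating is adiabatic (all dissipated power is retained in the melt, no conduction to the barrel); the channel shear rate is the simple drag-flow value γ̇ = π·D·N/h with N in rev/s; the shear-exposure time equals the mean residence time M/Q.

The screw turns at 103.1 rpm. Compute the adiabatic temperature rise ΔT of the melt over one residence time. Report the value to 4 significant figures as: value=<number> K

Convert throughput: Q = 203.5 kg/h = 203.5/3600 = 0.0565278 kg/s
t_res = M / Q_s = 6.74 ÷ 0.0565278 = 119.233 s
Geometry in metres: D = 27.3 mm → 0.0273 m, h = 8.50 mm → 0.0085 m; screw speed N = 103.1 rpm = 1.71833 rev/s
γ̇ = π·D·N / h = π · 0.0273 · 1.71833 / 0.0085 = 17.3381 s⁻¹
Adiabatic rise: ΔT = η γ̇² t_res / (ρ cp) = 485·(17.3381)²·119.233 / (1030·2475) = 6.81914 K

value=6.819 K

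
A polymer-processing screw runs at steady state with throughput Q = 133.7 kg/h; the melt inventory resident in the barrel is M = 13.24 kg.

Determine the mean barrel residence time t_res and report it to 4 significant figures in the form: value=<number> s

Q_s = Q / 3600 = 133.7 / 3600 = 0.0371389 kg/s
Mean residence time: t_res = M/Q_s = 13.24 kg / 0.0371389 kg/s = 356.5 s

value=356.5 s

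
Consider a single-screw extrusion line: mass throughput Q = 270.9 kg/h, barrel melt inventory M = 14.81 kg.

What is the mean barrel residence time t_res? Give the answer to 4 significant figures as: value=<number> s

Q_s = Q / 3600 = 270.9 / 3600 = 0.07525 kg/s
Mean residence time: t_res = M/Q_s = 14.81 kg / 0.07525 kg/s = 196.811 s

value=196.8 s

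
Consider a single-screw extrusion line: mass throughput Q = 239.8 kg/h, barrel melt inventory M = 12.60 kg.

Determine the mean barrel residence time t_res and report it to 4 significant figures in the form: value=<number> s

value=189.2 s

Convert throughput: Q = 239.8 kg/h = 239.8/3600 = 0.0666111 kg/s
Mean residence time: t_res = M/Q_s = 12.60 kg / 0.0666111 kg/s = 189.158 s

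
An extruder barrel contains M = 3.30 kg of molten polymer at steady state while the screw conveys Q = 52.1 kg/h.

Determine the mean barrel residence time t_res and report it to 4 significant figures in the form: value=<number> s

Q_s = Q / 3600 = 52.1 / 3600 = 0.0144722 kg/s
t_res = M / Q_s = 3.30 ÷ 0.0144722 = 228.023 s

value=228.0 s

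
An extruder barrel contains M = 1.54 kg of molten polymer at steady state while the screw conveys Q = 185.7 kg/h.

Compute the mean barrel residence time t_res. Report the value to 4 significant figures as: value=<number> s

Throughput in SI: Q_s = 185.7 kg/h ÷ 3600 s/h = 0.0515833 kg/s
Mean residence time: t_res = M/Q_s = 1.54 kg / 0.0515833 kg/s = 29.8546 s

value=29.85 s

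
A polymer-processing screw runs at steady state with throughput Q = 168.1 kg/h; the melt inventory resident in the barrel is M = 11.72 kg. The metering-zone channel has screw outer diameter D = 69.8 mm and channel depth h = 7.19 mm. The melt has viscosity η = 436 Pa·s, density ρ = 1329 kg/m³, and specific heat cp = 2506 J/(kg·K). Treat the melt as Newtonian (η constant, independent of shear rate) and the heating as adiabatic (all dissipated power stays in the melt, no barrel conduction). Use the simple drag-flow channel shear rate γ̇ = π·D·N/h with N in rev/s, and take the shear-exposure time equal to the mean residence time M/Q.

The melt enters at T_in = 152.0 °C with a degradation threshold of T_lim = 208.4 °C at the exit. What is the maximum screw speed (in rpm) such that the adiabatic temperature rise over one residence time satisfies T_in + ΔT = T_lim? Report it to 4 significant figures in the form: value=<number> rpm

Convert throughput: Q = 168.1 kg/h = 168.1/3600 = 0.0466944 kg/s
t_res = M / Q_s = 11.72 ÷ 0.0466944 = 250.993 s
Geometry in SI: D = 69.8 mm → 0.0698 m, h = 7.19 mm → 0.00719 m
ΔT_a = T_lim − T_in = 208.4 − 152.0 = 56.4 K
Invert ΔT = ηγ̇²t_res/(ρcp) for γ̇: γ̇_max² = ΔT_a ρ cp / (η t_res) = 56.4·1329·2506 / (436·250.993) = 1716.47 s⁻²
γ̇_max = √1716.47 = 41.4303 s⁻¹
N_max = γ̇_max h / (πD) = 41.4303·0.00719/(π·0.0698) = 1.35844 rev/s → ×60 = 81.5066 rpm

value=81.51 rpm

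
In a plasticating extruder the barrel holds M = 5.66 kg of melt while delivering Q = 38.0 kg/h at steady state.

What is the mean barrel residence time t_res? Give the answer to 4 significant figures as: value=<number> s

value=536.2 s

Q_s = Q / 3600 = 38.0 / 3600 = 0.0105556 kg/s
t_res = M / Q_s = 5.66 ÷ 0.0105556 = 536.211 s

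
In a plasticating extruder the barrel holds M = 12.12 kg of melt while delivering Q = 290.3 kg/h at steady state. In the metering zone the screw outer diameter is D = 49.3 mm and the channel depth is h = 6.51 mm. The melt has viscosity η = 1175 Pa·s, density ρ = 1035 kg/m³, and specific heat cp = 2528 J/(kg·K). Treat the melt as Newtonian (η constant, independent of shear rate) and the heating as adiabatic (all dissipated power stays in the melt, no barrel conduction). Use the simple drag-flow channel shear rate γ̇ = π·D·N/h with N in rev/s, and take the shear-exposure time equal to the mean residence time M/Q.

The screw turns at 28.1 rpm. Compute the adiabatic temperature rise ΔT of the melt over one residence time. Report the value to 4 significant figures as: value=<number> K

value=8.380 K

Convert throughput: Q = 290.3 kg/h = 290.3/3600 = 0.0806389 kg/s
Mean residence time: t_res = M/Q_s = 12.12 kg / 0.0806389 kg/s = 150.3 s
Convert to SI: D = 0.0493 m, h = 0.00651 m, N = 28.1/60 = 0.468333 rev/s
Shear rate: γ̇ = πDN/h = π·0.0493·0.468333/0.00651 = 11.1422 s⁻¹
Adiabatic rise: ΔT = η γ̇² t_res / (ρ cp) = 1175·(11.1422)²·150.3 / (1035·2528) = 8.37954 K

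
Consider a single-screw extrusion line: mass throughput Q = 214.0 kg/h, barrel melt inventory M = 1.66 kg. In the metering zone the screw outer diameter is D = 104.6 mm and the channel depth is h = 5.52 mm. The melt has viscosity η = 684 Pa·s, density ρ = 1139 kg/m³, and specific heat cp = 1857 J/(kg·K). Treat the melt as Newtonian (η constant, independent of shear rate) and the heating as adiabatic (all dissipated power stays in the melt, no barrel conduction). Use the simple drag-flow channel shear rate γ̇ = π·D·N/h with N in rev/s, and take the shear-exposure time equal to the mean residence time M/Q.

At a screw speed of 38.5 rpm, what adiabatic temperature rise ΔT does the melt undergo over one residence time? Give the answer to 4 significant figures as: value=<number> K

value=13.18 K

Convert throughput: Q = 214.0 kg/h = 214.0/3600 = 0.0594444 kg/s
Mean residence time: t_res = M/Q_s = 1.66 kg / 0.0594444 kg/s = 27.9252 s
Convert to SI: D = 0.1046 m, h = 0.00552 m, N = 38.5/60 = 0.641667 rev/s
γ̇ = π D N / h = (π)(0.1046)(0.641667) / 0.00552 = 38.199 s⁻¹
ΔT = η·γ̇²·t_res/(ρ·cp) = [684 × 38.199² × 27.9252] / [1139 × 1857] = 13.1771 K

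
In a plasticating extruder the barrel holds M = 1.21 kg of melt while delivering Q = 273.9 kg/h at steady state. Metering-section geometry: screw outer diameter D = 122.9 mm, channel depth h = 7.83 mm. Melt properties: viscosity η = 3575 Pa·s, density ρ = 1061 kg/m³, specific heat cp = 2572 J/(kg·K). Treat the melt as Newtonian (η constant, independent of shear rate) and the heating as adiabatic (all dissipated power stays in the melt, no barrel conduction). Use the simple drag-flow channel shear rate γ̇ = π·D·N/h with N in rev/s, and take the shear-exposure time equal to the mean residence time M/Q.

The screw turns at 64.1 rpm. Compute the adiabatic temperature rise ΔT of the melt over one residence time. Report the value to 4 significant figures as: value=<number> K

Q_s = Q / 3600 = 273.9 / 3600 = 0.0760833 kg/s
t_res = M / Q_s = 1.21 / 0.0760833 = 15.9036 s
Convert to SI: D = 0.1229 m, h = 0.00783 m, N = 64.1/60 = 1.06833 rev/s
γ̇ = π·D·N / h = π · 0.1229 · 1.06833 / 0.00783 = 52.6801 s⁻¹
Adiabatic rise: ΔT = η γ̇² t_res / (ρ cp) = 3575·(52.6801)²·15.9036 / (1061·2572) = 57.8201 K

value=57.82 K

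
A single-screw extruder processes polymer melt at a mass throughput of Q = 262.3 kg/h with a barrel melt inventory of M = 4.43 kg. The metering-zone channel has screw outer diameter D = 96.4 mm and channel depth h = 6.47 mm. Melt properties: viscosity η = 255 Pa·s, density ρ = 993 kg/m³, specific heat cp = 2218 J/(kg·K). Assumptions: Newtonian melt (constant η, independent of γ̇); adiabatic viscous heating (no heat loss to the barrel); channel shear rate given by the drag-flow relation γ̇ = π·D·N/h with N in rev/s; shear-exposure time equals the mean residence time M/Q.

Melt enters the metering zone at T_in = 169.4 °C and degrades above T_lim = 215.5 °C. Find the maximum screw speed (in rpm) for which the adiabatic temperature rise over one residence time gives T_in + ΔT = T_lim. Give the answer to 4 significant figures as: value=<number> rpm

value=103.7 rpm

Throughput in SI: Q_s = 262.3 kg/h ÷ 3600 s/h = 0.0728611 kg/s
Mean residence time: t_res = M/Q_s = 4.43 kg / 0.0728611 kg/s = 60.8006 s
Geometry in SI: D = 96.4 mm → 0.0964 m, h = 6.47 mm → 0.00647 m
ΔT_a = T_lim − T_in = 215.5 °C − 169.4 °C = 46.1 K
γ̇_max² = ΔT_a·ρ·cp/(η·t_res) = 46.1·993·2218/(255·60.8006) = 6548.83 s⁻²
γ̇_max = sqrt(6548.83) = 80.9248 s⁻¹
Solve γ̇ = πDN/h for N: N_max = γ̇_max·h/(π·D) = 80.9248 × 0.00647 / (π × 0.0964) = 1.72886 rev/s = 103.731 rpm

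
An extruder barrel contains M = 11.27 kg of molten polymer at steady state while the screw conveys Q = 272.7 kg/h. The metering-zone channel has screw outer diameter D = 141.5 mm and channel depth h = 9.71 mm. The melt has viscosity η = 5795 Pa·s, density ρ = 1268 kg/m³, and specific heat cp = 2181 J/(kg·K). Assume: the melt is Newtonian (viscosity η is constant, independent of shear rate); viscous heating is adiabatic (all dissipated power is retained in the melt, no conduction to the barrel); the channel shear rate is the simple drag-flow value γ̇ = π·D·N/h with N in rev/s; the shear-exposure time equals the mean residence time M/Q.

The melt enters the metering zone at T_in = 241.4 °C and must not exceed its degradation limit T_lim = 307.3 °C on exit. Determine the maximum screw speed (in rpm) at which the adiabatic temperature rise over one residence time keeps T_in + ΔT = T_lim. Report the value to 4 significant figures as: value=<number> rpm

value=19.05 rpm

Throughput in SI: Q_s = 272.7 kg/h ÷ 3600 s/h = 0.07575 kg/s
t_res = M / Q_s = 11.27 ÷ 0.07575 = 148.779 s
Convert to metres: D = 0.1415 m, h = 0.00971 m
Allowable rise: ΔT_a = T_lim − T_in = 307.3 − 241.4 = 65.9 K
γ̇_max² = ΔT_a·ρ·cp/(η·t_res) = 65.9·1268·2181/(5795·148.779) = 211.381 s⁻²
γ̇_max = sqrt(211.381) = 14.5389 s⁻¹
N_max = γ̇_max h / (πD) = 14.5389·0.00971/(π·0.1415) = 0.317575 rev/s → ×60 = 19.0545 rpm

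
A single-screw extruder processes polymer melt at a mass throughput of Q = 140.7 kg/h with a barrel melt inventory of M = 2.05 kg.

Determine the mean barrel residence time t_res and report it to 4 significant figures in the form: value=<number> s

Convert throughput: Q = 140.7 kg/h = 140.7/3600 = 0.0390833 kg/s
t_res = M / Q_s = 2.05 ÷ 0.0390833 = 52.452 s

value=52.45 s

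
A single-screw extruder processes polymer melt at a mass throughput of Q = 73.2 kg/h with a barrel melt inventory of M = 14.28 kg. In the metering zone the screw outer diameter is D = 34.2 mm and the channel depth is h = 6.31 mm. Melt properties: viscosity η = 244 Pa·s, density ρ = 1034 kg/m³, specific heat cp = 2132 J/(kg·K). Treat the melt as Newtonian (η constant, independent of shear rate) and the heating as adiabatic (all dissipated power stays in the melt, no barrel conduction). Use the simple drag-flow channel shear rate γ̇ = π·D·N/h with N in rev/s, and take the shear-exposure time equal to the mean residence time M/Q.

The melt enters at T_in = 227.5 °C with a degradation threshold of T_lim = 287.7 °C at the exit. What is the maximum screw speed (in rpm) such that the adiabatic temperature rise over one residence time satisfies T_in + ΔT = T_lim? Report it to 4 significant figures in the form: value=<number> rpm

value=98.06 rpm

Throughput in SI: Q_s = 73.2 kg/h ÷ 3600 s/h = 0.0203333 kg/s
t_res = M / Q_s = 14.28 / 0.0203333 = 702.295 s
Convert to metres: D = 0.0342 m, h = 0.00631 m
Allowable rise: ΔT_a = T_lim − T_in = 287.7 − 227.5 = 60.2 K
γ̇_max² = ΔT_a·ρ·cp/(η·t_res) = 60.2·1034·2132/(244·702.295) = 774.452 s⁻²
Take the square root: γ̇_max = √(774.452) = 27.829 s⁻¹
Solve γ̇ = πDN/h for N: N_max = γ̇_max·h/(π·D) = 27.829 × 0.00631 / (π × 0.0342) = 1.63437 rev/s = 98.0623 rpm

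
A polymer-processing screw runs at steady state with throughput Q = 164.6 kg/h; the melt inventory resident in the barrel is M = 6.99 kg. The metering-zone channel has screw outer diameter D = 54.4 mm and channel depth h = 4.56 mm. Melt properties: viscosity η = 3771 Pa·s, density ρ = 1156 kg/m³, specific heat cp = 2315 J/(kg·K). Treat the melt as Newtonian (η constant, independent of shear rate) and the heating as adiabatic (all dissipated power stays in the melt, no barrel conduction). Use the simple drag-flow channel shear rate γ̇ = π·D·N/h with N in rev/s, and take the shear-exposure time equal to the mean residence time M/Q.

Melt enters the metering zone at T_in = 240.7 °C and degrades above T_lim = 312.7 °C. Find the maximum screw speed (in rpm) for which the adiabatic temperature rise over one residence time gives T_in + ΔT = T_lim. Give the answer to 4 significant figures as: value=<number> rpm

value=29.27 rpm

Throughput in SI: Q_s = 164.6 kg/h ÷ 3600 s/h = 0.0457222 kg/s
t_res = M / Q_s = 6.99 ÷ 0.0457222 = 152.88 s
Geometry in SI: D = 54.4 mm → 0.0544 m, h = 4.56 mm → 0.00456 m
Allowable rise: ΔT_a = T_lim − T_in = 312.7 − 240.7 = 72 K
γ̇_max² = ΔT_a·ρ·cp/(η·t_res) = 72·1156·2315/(3771·152.88) = 334.222 s⁻²
Take the square root: γ̇_max = √(334.222) = 18.2817 s⁻¹
Solve γ̇ = πDN/h for N: N_max = γ̇_max·h/(π·D) = 18.2817 × 0.00456 / (π × 0.0544) = 0.487791 rev/s = 29.2674 rpm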